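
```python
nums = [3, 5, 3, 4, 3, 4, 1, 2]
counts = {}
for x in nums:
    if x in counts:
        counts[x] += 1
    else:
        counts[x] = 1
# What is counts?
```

Initial: counts = {}, nums = [3, 5, 3, 4, 3, 4, 1, 2]
See 3: counts = {3: 1}
See 5: counts = {3: 1, 5: 1}
See 3: counts = {3: 2, 5: 1}
See 4: counts = {3: 2, 5: 1, 4: 1}
See 3: counts = {3: 3, 5: 1, 4: 1}
See 4: counts = {3: 3, 5: 1, 4: 2}
See 1: counts = {3: 3, 5: 1, 4: 2, 1: 1}
See 2: counts = {3: 3, 5: 1, 4: 2, 1: 1, 2: 1}

{3: 3, 5: 1, 4: 2, 1: 1, 2: 1}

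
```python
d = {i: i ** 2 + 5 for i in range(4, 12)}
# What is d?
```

{4: 21, 5: 30, 6: 41, 7: 54, 8: 69, 9: 86, 10: 105, 11: 126}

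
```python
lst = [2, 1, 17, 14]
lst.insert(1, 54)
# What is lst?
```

[2, 54, 1, 17, 14]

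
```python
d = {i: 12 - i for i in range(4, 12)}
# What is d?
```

{4: 8, 5: 7, 6: 6, 7: 5, 8: 4, 9: 3, 10: 2, 11: 1}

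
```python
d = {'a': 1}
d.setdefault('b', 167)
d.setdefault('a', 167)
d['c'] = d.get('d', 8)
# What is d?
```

After line 1: d = {'a': 1}
After line 2 (setdefault adds 'b'=167): d = {'a': 1, 'b': 167}
After line 3 (setdefault 'a' no-op, already exists): d = {'a': 1, 'b': 167}
After line 4 (get('d', 8) returns default since 'd' not in d): d = {'a': 1, 'b': 167, 'c': 8}

{'a': 1, 'b': 167, 'c': 8}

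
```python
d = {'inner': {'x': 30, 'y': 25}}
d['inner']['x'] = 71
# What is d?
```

After line 1: d = {'inner': {'x': 30, 'y': 25}}
After line 2 (inner x overwritten): d = {'inner': {'x': 71, 'y': 25}}

{'inner': {'x': 71, 'y': 25}}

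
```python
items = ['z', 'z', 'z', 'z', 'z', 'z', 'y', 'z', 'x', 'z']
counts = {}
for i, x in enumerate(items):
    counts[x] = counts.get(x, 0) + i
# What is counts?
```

Initial: counts = {}, items = ['z', 'z', 'z', 'z', 'z', 'z', 'y', 'z', 'x', 'z']
i=0, x='z': counts = {'z': 0}
i=1, x='z': counts = {'z': 1}
i=2, x='z': counts = {'z': 3}
i=3, x='z': counts = {'z': 6}
i=4, x='z': counts = {'z': 10}
i=5, x='z': counts = {'z': 15}
i=6, x='y': counts = {'z': 15, 'y': 6}
i=7, x='z': counts = {'z': 22, 'y': 6}
i=8, x='x': counts = {'z': 22, 'y': 6, 'x': 8}
i=9, x='z': counts = {'z': 31, 'y': 6, 'x': 8}

{'z': 31, 'y': 6, 'x': 8}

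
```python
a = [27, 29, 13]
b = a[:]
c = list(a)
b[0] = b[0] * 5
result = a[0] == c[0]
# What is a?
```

After line 1: a = [27, 29, 13]
After line 2 (b = a[:], copy): a = [27, 29, 13], b = [27, 29, 13]
After line 3 (c = list(a) is a copy, new object): c = [27, 29, 13]
After line 4 (b[0] = 27 * 5 = 135; only b mutates (copy)): a = [27, 29, 13], b = [135, 29, 13], c = [27, 29, 13]
After line 5 (a[0] = 27, c[0] = 27; result = True)

[27, 29, 13]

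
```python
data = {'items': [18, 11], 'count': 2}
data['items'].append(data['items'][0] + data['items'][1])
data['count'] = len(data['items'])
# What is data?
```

After line 1: data = {'items': [18, 11], 'count': 2}
After line 2 (append 18 + 11 = 29): data = {'items': [18, 11, 29], 'count': 2}
After line 3 (count = len(items) = 3): data = {'items': [18, 11, 29], 'count': 3}

{'items': [18, 11, 29], 'count': 3}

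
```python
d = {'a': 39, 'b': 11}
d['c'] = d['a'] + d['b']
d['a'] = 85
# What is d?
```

After line 1: d = {'a': 39, 'b': 11}
After line 2 (d['c'] = 39 + 11): d = {'a': 39, 'b': 11, 'c': 50}
After line 3: d = {'a': 85, 'b': 11, 'c': 50}

{'a': 85, 'b': 11, 'c': 50}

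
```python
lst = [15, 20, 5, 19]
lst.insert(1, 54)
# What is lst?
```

[15, 54, 20, 5, 19]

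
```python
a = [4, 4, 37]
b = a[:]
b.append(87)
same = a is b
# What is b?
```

After line 1: a = [4, 4, 37]
After line 2 (b = a[:] is a shallow copy, new object): a = [4, 4, 37], b = [4, 4, 37]
After line 3 (append only mutates b): a = [4, 4, 37], b = [4, 4, 37, 87]
After line 4 (same = a is b; different objects -> False): same = False

[4, 4, 37, 87]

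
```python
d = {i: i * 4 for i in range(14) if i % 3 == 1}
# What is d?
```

{1: 4, 4: 16, 7: 28, 10: 40, 13: 52}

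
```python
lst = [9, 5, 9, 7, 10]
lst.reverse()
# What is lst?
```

[10, 7, 9, 5, 9]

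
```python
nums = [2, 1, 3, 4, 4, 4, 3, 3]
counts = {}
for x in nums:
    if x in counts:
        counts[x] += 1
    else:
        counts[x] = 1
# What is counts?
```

Initial: counts = {}, nums = [2, 1, 3, 4, 4, 4, 3, 3]
See 2: counts = {2: 1}
See 1: counts = {2: 1, 1: 1}
See 3: counts = {2: 1, 1: 1, 3: 1}
See 4: counts = {2: 1, 1: 1, 3: 1, 4: 1}
See 4: counts = {2: 1, 1: 1, 3: 1, 4: 2}
See 4: counts = {2: 1, 1: 1, 3: 1, 4: 3}
See 3: counts = {2: 1, 1: 1, 3: 2, 4: 3}
See 3: counts = {2: 1, 1: 1, 3: 3, 4: 3}

{2: 1, 1: 1, 3: 3, 4: 3}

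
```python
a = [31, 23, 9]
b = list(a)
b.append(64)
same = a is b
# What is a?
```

After line 1: a = [31, 23, 9]
After line 2 (b = list(a) is a shallow copy, new object): a = [31, 23, 9], b = [31, 23, 9]
After line 3 (append only mutates b): a = [31, 23, 9], b = [31, 23, 9, 64]
After line 4 (same = a is b; different objects -> False): same = False

[31, 23, 9]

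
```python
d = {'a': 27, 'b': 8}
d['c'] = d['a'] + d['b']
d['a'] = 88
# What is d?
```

After line 1: d = {'a': 27, 'b': 8}
After line 2 (d['c'] = 27 + 8): d = {'a': 27, 'b': 8, 'c': 35}
After line 3: d = {'a': 88, 'b': 8, 'c': 35}

{'a': 88, 'b': 8, 'c': 35}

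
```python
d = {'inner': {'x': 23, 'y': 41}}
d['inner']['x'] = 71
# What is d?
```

After line 1: d = {'inner': {'x': 23, 'y': 41}}
After line 2 (inner x overwritten): d = {'inner': {'x': 71, 'y': 41}}

{'inner': {'x': 71, 'y': 41}}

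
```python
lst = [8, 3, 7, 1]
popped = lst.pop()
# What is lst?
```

[8, 3, 7]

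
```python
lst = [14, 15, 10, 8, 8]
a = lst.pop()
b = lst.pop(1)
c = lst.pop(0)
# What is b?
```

After line 1: lst = [14, 15, 10, 8, 8]
After line 2 (pop() -> a = 8): lst = [14, 15, 10, 8]
After line 3 (pop(1) -> b = 15): lst = [14, 10, 8]
After line 4 (pop(0) -> c = 14): lst = [10, 8]

15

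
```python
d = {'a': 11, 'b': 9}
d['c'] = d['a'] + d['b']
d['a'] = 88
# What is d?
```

After line 1: d = {'a': 11, 'b': 9}
After line 2 (d['c'] = 11 + 9): d = {'a': 11, 'b': 9, 'c': 20}
After line 3: d = {'a': 88, 'b': 9, 'c': 20}

{'a': 88, 'b': 9, 'c': 20}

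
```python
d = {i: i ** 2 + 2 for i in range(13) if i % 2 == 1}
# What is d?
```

{1: 3, 3: 11, 5: 27, 7: 51, 9: 83, 11: 123}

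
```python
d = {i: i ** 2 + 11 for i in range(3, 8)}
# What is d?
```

{3: 20, 4: 27, 5: 36, 6: 47, 7: 60}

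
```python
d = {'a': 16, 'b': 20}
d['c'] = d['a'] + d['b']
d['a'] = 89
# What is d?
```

After line 1: d = {'a': 16, 'b': 20}
After line 2 (d['c'] = 16 + 20): d = {'a': 16, 'b': 20, 'c': 36}
After line 3: d = {'a': 89, 'b': 20, 'c': 36}

{'a': 89, 'b': 20, 'c': 36}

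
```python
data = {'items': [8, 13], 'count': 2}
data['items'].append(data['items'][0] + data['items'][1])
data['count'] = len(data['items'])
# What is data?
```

After line 1: data = {'items': [8, 13], 'count': 2}
After line 2 (append 8 + 13 = 21): data = {'items': [8, 13, 21], 'count': 2}
After line 3 (count = len(items) = 3): data = {'items': [8, 13, 21], 'count': 3}

{'items': [8, 13, 21], 'count': 3}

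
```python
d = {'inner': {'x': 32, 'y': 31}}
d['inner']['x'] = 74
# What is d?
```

After line 1: d = {'inner': {'x': 32, 'y': 31}}
After line 2 (inner x overwritten): d = {'inner': {'x': 74, 'y': 31}}

{'inner': {'x': 74, 'y': 31}}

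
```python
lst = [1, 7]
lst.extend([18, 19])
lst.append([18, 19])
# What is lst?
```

After line 1: lst = [1, 7]
After line 2 (extend unpacks [18, 19]): lst = [1, 7, 18, 19]
After line 3 (append adds [18, 19] as single element): lst = [1, 7, 18, 19, [18, 19]]

[1, 7, 18, 19, [18, 19]]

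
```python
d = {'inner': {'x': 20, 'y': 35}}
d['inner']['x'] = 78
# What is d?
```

After line 1: d = {'inner': {'x': 20, 'y': 35}}
After line 2 (inner x overwritten): d = {'inner': {'x': 78, 'y': 35}}

{'inner': {'x': 78, 'y': 35}}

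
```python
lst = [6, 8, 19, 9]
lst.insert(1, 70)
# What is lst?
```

[6, 70, 8, 19, 9]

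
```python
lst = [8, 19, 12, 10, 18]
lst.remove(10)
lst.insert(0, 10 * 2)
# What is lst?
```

After line 1: lst = [8, 19, 12, 10, 18]
After line 2 (remove first 10): lst = [8, 19, 12, 18]
After line 3 (insert 20 at index 0): lst = [20, 8, 19, 12, 18]

[20, 8, 19, 12, 18]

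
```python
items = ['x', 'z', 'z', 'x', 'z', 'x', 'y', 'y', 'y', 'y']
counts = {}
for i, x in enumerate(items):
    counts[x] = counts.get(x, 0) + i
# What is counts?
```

Initial: counts = {}, items = ['x', 'z', 'z', 'x', 'z', 'x', 'y', 'y', 'y', 'y']
i=0, x='x': counts = {'x': 0}
i=1, x='z': counts = {'x': 0, 'z': 1}
i=2, x='z': counts = {'x': 0, 'z': 3}
i=3, x='x': counts = {'x': 3, 'z': 3}
i=4, x='z': counts = {'x': 3, 'z': 7}
i=5, x='x': counts = {'x': 8, 'z': 7}
i=6, x='y': counts = {'x': 8, 'z': 7, 'y': 6}
i=7, x='y': counts = {'x': 8, 'z': 7, 'y': 13}
i=8, x='y': counts = {'x': 8, 'z': 7, 'y': 21}
i=9, x='y': counts = {'x': 8, 'z': 7, 'y': 30}

{'x': 8, 'z': 7, 'y': 30}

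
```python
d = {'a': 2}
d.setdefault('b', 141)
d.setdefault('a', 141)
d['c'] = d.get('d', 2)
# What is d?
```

After line 1: d = {'a': 2}
After line 2 (setdefault adds 'b'=141): d = {'a': 2, 'b': 141}
After line 3 (setdefault 'a' no-op, already exists): d = {'a': 2, 'b': 141}
After line 4 (get('d', 2) returns default since 'd' not in d): d = {'a': 2, 'b': 141, 'c': 2}

{'a': 2, 'b': 141, 'c': 2}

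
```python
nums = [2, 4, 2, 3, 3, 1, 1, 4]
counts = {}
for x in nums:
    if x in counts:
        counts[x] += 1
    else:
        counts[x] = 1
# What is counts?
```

Initial: counts = {}, nums = [2, 4, 2, 3, 3, 1, 1, 4]
See 2: counts = {2: 1}
See 4: counts = {2: 1, 4: 1}
See 2: counts = {2: 2, 4: 1}
See 3: counts = {2: 2, 4: 1, 3: 1}
See 3: counts = {2: 2, 4: 1, 3: 2}
See 1: counts = {2: 2, 4: 1, 3: 2, 1: 1}
See 1: counts = {2: 2, 4: 1, 3: 2, 1: 2}
See 4: counts = {2: 2, 4: 2, 3: 2, 1: 2}

{2: 2, 4: 2, 3: 2, 1: 2}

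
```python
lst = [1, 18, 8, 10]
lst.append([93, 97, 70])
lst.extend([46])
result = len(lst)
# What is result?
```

After line 1: lst = [1, 18, 8, 10]
After line 2 (append adds [93, 97, 70] as single element): lst = [1, 18, 8, 10, [93, 97, 70]]
After line 3 (extend unpacks [46], adds 46): lst = [1, 18, 8, 10, [93, 97, 70], 46]
After line 4: result = len(lst) = 6

6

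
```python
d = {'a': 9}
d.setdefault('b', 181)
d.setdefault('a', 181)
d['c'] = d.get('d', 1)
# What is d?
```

After line 1: d = {'a': 9}
After line 2 (setdefault adds 'b'=181): d = {'a': 9, 'b': 181}
After line 3 (setdefault 'a' no-op, already exists): d = {'a': 9, 'b': 181}
After line 4 (get('d', 1) returns default since 'd' not in d): d = {'a': 9, 'b': 181, 'c': 1}

{'a': 9, 'b': 181, 'c': 1}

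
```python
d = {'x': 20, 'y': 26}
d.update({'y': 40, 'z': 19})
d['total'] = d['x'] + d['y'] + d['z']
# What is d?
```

After line 1: d = {'x': 20, 'y': 26}
After line 2 (y overwritten, z added): d = {'x': 20, 'y': 40, 'z': 19}
After line 3 (total = 20 + 40 + 19 = 79): d = {'x': 20, 'y': 40, 'z': 19, 'total': 79}

{'x': 20, 'y': 40, 'z': 19, 'total': 79}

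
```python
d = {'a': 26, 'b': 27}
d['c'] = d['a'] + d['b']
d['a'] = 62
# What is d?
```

After line 1: d = {'a': 26, 'b': 27}
After line 2 (d['c'] = 26 + 27): d = {'a': 26, 'b': 27, 'c': 53}
After line 3: d = {'a': 62, 'b': 27, 'c': 53}

{'a': 62, 'b': 27, 'c': 53}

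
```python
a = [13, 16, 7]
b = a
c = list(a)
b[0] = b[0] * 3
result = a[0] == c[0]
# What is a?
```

After line 1: a = [13, 16, 7]
After line 2 (b = a, alias): a = [13, 16, 7], b = [13, 16, 7]
After line 3 (c = list(a) is a copy, new object): c = [13, 16, 7]
After line 4 (b[0] = 13 * 3 = 39; mutates shared a/b): a = b = [39, 16, 7], c = [13, 16, 7]
After line 5 (a[0] = 39, c[0] = 13; result = False)

[39, 16, 7]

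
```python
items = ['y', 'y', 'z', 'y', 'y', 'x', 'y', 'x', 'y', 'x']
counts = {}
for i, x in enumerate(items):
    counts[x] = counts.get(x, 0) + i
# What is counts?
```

Initial: counts = {}, items = ['y', 'y', 'z', 'y', 'y', 'x', 'y', 'x', 'y', 'x']
i=0, x='y': counts = {'y': 0}
i=1, x='y': counts = {'y': 1}
i=2, x='z': counts = {'y': 1, 'z': 2}
i=3, x='y': counts = {'y': 4, 'z': 2}
i=4, x='y': counts = {'y': 8, 'z': 2}
i=5, x='x': counts = {'y': 8, 'z': 2, 'x': 5}
i=6, x='y': counts = {'y': 14, 'z': 2, 'x': 5}
i=7, x='x': counts = {'y': 14, 'z': 2, 'x': 12}
i=8, x='y': counts = {'y': 22, 'z': 2, 'x': 12}
i=9, x='x': counts = {'y': 22, 'z': 2, 'x': 21}

{'y': 22, 'z': 2, 'x': 21}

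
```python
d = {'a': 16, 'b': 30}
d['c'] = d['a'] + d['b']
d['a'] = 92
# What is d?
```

After line 1: d = {'a': 16, 'b': 30}
After line 2 (d['c'] = 16 + 30): d = {'a': 16, 'b': 30, 'c': 46}
After line 3: d = {'a': 92, 'b': 30, 'c': 46}

{'a': 92, 'b': 30, 'c': 46}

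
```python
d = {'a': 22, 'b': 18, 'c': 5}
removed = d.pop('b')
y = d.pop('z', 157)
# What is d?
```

After line 1: d = {'a': 22, 'b': 18, 'c': 5}
After line 2 (pop 'b' returns 18): d = {'a': 22, 'c': 5}, removed = 18
After line 3 (pop 'z' missing, returns default 157): d = {'a': 22, 'c': 5}, y = 157

{'a': 22, 'c': 5}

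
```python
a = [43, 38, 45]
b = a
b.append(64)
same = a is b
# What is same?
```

After line 1: a = [43, 38, 45]
After line 2 (b = a is an alias, same object): a = [43, 38, 45], b = [43, 38, 45]
After line 3 (b.append mutates the shared list): a = [43, 38, 45, 64], b = [43, 38, 45, 64]
After line 4 (same = a is b; same object -> True): same = True

True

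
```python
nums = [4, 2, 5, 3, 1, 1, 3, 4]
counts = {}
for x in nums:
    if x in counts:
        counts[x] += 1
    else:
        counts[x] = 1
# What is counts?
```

Initial: counts = {}, nums = [4, 2, 5, 3, 1, 1, 3, 4]
See 4: counts = {4: 1}
See 2: counts = {4: 1, 2: 1}
See 5: counts = {4: 1, 2: 1, 5: 1}
See 3: counts = {4: 1, 2: 1, 5: 1, 3: 1}
See 1: counts = {4: 1, 2: 1, 5: 1, 3: 1, 1: 1}
See 1: counts = {4: 1, 2: 1, 5: 1, 3: 1, 1: 2}
See 3: counts = {4: 1, 2: 1, 5: 1, 3: 2, 1: 2}
See 4: counts = {4: 2, 2: 1, 5: 1, 3: 2, 1: 2}

{4: 2, 2: 1, 5: 1, 3: 2, 1: 2}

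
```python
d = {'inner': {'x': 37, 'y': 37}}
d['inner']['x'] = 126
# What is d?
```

After line 1: d = {'inner': {'x': 37, 'y': 37}}
After line 2 (inner x overwritten): d = {'inner': {'x': 126, 'y': 37}}

{'inner': {'x': 126, 'y': 37}}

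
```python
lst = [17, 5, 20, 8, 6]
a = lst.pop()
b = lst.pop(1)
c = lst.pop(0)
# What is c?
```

After line 1: lst = [17, 5, 20, 8, 6]
After line 2 (pop() -> a = 6): lst = [17, 5, 20, 8]
After line 3 (pop(1) -> b = 5): lst = [17, 20, 8]
After line 4 (pop(0) -> c = 17): lst = [20, 8]

17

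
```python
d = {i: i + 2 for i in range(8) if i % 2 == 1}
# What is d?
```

{1: 3, 3: 5, 5: 7, 7: 9}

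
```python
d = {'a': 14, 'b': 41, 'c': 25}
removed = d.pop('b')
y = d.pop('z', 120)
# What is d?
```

After line 1: d = {'a': 14, 'b': 41, 'c': 25}
After line 2 (pop 'b' returns 41): d = {'a': 14, 'c': 25}, removed = 41
After line 3 (pop 'z' missing, returns default 120): d = {'a': 14, 'c': 25}, y = 120

{'a': 14, 'c': 25}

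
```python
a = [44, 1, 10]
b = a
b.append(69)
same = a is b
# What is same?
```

After line 1: a = [44, 1, 10]
After line 2 (b = a is an alias, same object): a = [44, 1, 10], b = [44, 1, 10]
After line 3 (b.append mutates the shared list): a = [44, 1, 10, 69], b = [44, 1, 10, 69]
After line 4 (same = a is b; same object -> True): same = True

True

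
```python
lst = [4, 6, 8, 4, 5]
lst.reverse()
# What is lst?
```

[5, 4, 8, 6, 4]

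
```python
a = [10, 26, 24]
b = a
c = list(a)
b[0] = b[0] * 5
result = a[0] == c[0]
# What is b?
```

After line 1: a = [10, 26, 24]
After line 2 (b = a, alias): a = [10, 26, 24], b = [10, 26, 24]
After line 3 (c = list(a) is a copy, new object): c = [10, 26, 24]
After line 4 (b[0] = 10 * 5 = 50; mutates shared a/b): a = b = [50, 26, 24], c = [10, 26, 24]
After line 5 (a[0] = 50, c[0] = 10; result = False)

[50, 26, 24]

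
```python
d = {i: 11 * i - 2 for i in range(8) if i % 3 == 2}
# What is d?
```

{2: 20, 5: 53}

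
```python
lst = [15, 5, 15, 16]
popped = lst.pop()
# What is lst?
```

[15, 5, 15]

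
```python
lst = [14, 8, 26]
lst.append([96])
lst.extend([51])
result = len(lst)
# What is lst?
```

After line 1: lst = [14, 8, 26]
After line 2 (append adds [96] as single element): lst = [14, 8, 26, [96]]
After line 3 (extend unpacks [51], adds 51): lst = [14, 8, 26, [96], 51]
After line 4: result = len(lst) = 5

[14, 8, 26, [96], 51]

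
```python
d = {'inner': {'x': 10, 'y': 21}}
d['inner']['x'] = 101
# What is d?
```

After line 1: d = {'inner': {'x': 10, 'y': 21}}
After line 2 (inner x overwritten): d = {'inner': {'x': 101, 'y': 21}}

{'inner': {'x': 101, 'y': 21}}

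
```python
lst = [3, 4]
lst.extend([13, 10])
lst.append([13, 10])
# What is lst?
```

After line 1: lst = [3, 4]
After line 2 (extend unpacks [13, 10]): lst = [3, 4, 13, 10]
After line 3 (append adds [13, 10] as single element): lst = [3, 4, 13, 10, [13, 10]]

[3, 4, 13, 10, [13, 10]]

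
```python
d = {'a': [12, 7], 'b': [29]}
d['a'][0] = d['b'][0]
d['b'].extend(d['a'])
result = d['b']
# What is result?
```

After line 1: d = {'a': [12, 7], 'b': [29]}
After line 2 (a[0] = b[0] = 29): d = {'a': [29, 7], 'b': [29]}
After line 3 (b.extend(a) appends [29, 7]): d = {'a': [29, 7], 'b': [29, 29, 7]}
After line 4: result = d['b'] = [29, 29, 7]

[29, 29, 7]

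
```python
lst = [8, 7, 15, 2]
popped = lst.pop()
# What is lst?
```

[8, 7, 15]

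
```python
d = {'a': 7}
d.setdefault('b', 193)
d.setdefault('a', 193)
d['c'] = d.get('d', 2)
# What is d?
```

After line 1: d = {'a': 7}
After line 2 (setdefault adds 'b'=193): d = {'a': 7, 'b': 193}
After line 3 (setdefault 'a' no-op, already exists): d = {'a': 7, 'b': 193}
After line 4 (get('d', 2) returns default since 'd' not in d): d = {'a': 7, 'b': 193, 'c': 2}

{'a': 7, 'b': 193, 'c': 2}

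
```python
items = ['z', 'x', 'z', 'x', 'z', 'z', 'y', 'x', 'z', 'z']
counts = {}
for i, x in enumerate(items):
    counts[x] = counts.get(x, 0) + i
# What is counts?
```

Initial: counts = {}, items = ['z', 'x', 'z', 'x', 'z', 'z', 'y', 'x', 'z', 'z']
i=0, x='z': counts = {'z': 0}
i=1, x='x': counts = {'z': 0, 'x': 1}
i=2, x='z': counts = {'z': 2, 'x': 1}
i=3, x='x': counts = {'z': 2, 'x': 4}
i=4, x='z': counts = {'z': 6, 'x': 4}
i=5, x='z': counts = {'z': 11, 'x': 4}
i=6, x='y': counts = {'z': 11, 'x': 4, 'y': 6}
i=7, x='x': counts = {'z': 11, 'x': 11, 'y': 6}
i=8, x='z': counts = {'z': 19, 'x': 11, 'y': 6}
i=9, x='z': counts = {'z': 28, 'x': 11, 'y': 6}

{'z': 28, 'x': 11, 'y': 6}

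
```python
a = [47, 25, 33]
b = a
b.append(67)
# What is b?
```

After line 1: a = [47, 25, 33]
After line 2 (b = a is an alias, same object): a = [47, 25, 33], b = [47, 25, 33]
After line 3 (b.append mutates the shared list): a = [47, 25, 33, 67], b = [47, 25, 33, 67]

[47, 25, 33, 67]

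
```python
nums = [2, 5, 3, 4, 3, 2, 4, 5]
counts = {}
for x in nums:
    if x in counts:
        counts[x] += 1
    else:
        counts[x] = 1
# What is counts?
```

Initial: counts = {}, nums = [2, 5, 3, 4, 3, 2, 4, 5]
See 2: counts = {2: 1}
See 5: counts = {2: 1, 5: 1}
See 3: counts = {2: 1, 5: 1, 3: 1}
See 4: counts = {2: 1, 5: 1, 3: 1, 4: 1}
See 3: counts = {2: 1, 5: 1, 3: 2, 4: 1}
See 2: counts = {2: 2, 5: 1, 3: 2, 4: 1}
See 4: counts = {2: 2, 5: 1, 3: 2, 4: 2}
See 5: counts = {2: 2, 5: 2, 3: 2, 4: 2}

{2: 2, 5: 2, 3: 2, 4: 2}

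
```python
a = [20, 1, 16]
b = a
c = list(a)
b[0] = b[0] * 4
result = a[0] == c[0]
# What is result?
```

After line 1: a = [20, 1, 16]
After line 2 (b = a, alias): a = [20, 1, 16], b = [20, 1, 16]
After line 3 (c = list(a) is a copy, new object): c = [20, 1, 16]
After line 4 (b[0] = 20 * 4 = 80; mutates shared a/b): a = b = [80, 1, 16], c = [20, 1, 16]
After line 5 (a[0] = 80, c[0] = 20; result = False)

False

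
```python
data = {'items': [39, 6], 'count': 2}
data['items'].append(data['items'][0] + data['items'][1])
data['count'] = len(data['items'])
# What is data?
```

After line 1: data = {'items': [39, 6], 'count': 2}
After line 2 (append 39 + 6 = 45): data = {'items': [39, 6, 45], 'count': 2}
After line 3 (count = len(items) = 3): data = {'items': [39, 6, 45], 'count': 3}

{'items': [39, 6, 45], 'count': 3}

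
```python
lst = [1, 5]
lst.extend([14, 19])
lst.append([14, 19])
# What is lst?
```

After line 1: lst = [1, 5]
After line 2 (extend unpacks [14, 19]): lst = [1, 5, 14, 19]
After line 3 (append adds [14, 19] as single element): lst = [1, 5, 14, 19, [14, 19]]

[1, 5, 14, 19, [14, 19]]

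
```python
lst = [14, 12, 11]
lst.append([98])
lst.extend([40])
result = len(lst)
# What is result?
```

After line 1: lst = [14, 12, 11]
After line 2 (append adds [98] as single element): lst = [14, 12, 11, [98]]
After line 3 (extend unpacks [40], adds 40): lst = [14, 12, 11, [98], 40]
After line 4: result = len(lst) = 5

5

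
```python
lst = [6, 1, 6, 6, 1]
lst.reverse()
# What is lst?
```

[1, 6, 6, 1, 6]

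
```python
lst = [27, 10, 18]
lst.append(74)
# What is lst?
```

[27, 10, 18, 74]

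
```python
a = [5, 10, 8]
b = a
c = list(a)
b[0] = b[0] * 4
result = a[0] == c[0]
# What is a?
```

After line 1: a = [5, 10, 8]
After line 2 (b = a, alias): a = [5, 10, 8], b = [5, 10, 8]
After line 3 (c = list(a) is a copy, new object): c = [5, 10, 8]
After line 4 (b[0] = 5 * 4 = 20; mutates shared a/b): a = b = [20, 10, 8], c = [5, 10, 8]
After line 5 (a[0] = 20, c[0] = 5; result = False)

[20, 10, 8]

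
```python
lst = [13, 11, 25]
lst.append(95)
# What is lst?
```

[13, 11, 25, 95]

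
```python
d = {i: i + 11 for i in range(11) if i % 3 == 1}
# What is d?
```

{1: 12, 4: 15, 7: 18, 10: 21}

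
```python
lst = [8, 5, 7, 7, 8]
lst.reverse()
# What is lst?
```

[8, 7, 7, 5, 8]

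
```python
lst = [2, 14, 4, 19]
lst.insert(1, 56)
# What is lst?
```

[2, 56, 14, 4, 19]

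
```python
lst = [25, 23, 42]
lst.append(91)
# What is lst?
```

[25, 23, 42, 91]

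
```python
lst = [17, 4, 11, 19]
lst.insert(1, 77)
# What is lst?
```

[17, 77, 4, 11, 19]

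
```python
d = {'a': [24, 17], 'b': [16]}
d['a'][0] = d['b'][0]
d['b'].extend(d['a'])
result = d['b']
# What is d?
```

After line 1: d = {'a': [24, 17], 'b': [16]}
After line 2 (a[0] = b[0] = 16): d = {'a': [16, 17], 'b': [16]}
After line 3 (b.extend(a) appends [16, 17]): d = {'a': [16, 17], 'b': [16, 16, 17]}
After line 4: result = d['b'] = [16, 16, 17]

{'a': [16, 17], 'b': [16, 16, 17]}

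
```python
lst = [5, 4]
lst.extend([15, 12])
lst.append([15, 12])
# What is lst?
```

After line 1: lst = [5, 4]
After line 2 (extend unpacks [15, 12]): lst = [5, 4, 15, 12]
After line 3 (append adds [15, 12] as single element): lst = [5, 4, 15, 12, [15, 12]]

[5, 4, 15, 12, [15, 12]]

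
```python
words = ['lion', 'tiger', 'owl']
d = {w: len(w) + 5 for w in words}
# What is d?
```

{'lion': 9, 'tiger': 10, 'owl': 8}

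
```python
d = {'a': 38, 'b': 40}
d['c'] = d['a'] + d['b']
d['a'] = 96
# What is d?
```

After line 1: d = {'a': 38, 'b': 40}
After line 2 (d['c'] = 38 + 40): d = {'a': 38, 'b': 40, 'c': 78}
After line 3: d = {'a': 96, 'b': 40, 'c': 78}

{'a': 96, 'b': 40, 'c': 78}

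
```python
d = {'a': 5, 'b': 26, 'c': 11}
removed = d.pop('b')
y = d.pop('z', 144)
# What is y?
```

After line 1: d = {'a': 5, 'b': 26, 'c': 11}
After line 2 (pop 'b' returns 26): d = {'a': 5, 'c': 11}, removed = 26
After line 3 (pop 'z' missing, returns default 144): d = {'a': 5, 'c': 11}, y = 144

144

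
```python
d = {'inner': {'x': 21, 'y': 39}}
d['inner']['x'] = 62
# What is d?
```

After line 1: d = {'inner': {'x': 21, 'y': 39}}
After line 2 (inner x overwritten): d = {'inner': {'x': 62, 'y': 39}}

{'inner': {'x': 62, 'y': 39}}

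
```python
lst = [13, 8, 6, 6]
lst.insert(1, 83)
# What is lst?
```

[13, 83, 8, 6, 6]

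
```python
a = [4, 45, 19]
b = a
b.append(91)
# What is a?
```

After line 1: a = [4, 45, 19]
After line 2 (b = a is an alias, same object): a = [4, 45, 19], b = [4, 45, 19]
After line 3 (b.append mutates the shared list): a = [4, 45, 19, 91], b = [4, 45, 19, 91]

[4, 45, 19, 91]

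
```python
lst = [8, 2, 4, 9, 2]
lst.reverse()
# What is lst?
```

[2, 9, 4, 2, 8]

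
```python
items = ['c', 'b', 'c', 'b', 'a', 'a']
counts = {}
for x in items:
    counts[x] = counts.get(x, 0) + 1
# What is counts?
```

Initial: counts = {}, items = ['c', 'b', 'c', 'b', 'a', 'a']
See 'c': counts = {'c': 1}
See 'b': counts = {'c': 1, 'b': 1}
See 'c': counts = {'c': 2, 'b': 1}
See 'b': counts = {'c': 2, 'b': 2}
See 'a': counts = {'c': 2, 'b': 2, 'a': 1}
See 'a': counts = {'c': 2, 'b': 2, 'a': 2}

{'c': 2, 'b': 2, 'a': 2}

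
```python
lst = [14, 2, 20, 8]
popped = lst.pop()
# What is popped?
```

8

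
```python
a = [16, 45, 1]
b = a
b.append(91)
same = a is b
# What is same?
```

After line 1: a = [16, 45, 1]
After line 2 (b = a is an alias, same object): a = [16, 45, 1], b = [16, 45, 1]
After line 3 (b.append mutates the shared list): a = [16, 45, 1, 91], b = [16, 45, 1, 91]
After line 4 (same = a is b; same object -> True): same = True

True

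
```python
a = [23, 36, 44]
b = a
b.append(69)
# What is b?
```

After line 1: a = [23, 36, 44]
After line 2 (b = a is an alias, same object): a = [23, 36, 44], b = [23, 36, 44]
After line 3 (b.append mutates the shared list): a = [23, 36, 44, 69], b = [23, 36, 44, 69]

[23, 36, 44, 69]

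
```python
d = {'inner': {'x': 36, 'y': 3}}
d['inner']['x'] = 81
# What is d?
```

After line 1: d = {'inner': {'x': 36, 'y': 3}}
After line 2 (inner x overwritten): d = {'inner': {'x': 81, 'y': 3}}

{'inner': {'x': 81, 'y': 3}}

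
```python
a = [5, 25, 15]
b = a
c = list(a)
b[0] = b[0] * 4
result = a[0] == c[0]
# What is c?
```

After line 1: a = [5, 25, 15]
After line 2 (b = a, alias): a = [5, 25, 15], b = [5, 25, 15]
After line 3 (c = list(a) is a copy, new object): c = [5, 25, 15]
After line 4 (b[0] = 5 * 4 = 20; mutates shared a/b): a = b = [20, 25, 15], c = [5, 25, 15]
After line 5 (a[0] = 20, c[0] = 5; result = False)

[5, 25, 15]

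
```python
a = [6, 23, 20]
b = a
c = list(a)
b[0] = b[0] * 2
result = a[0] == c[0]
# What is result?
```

After line 1: a = [6, 23, 20]
After line 2 (b = a, alias): a = [6, 23, 20], b = [6, 23, 20]
After line 3 (c = list(a) is a copy, new object): c = [6, 23, 20]
After line 4 (b[0] = 6 * 2 = 12; mutates shared a/b): a = b = [12, 23, 20], c = [6, 23, 20]
After line 5 (a[0] = 12, c[0] = 6; result = False)

False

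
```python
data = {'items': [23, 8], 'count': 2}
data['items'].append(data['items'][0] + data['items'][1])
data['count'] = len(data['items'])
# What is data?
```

After line 1: data = {'items': [23, 8], 'count': 2}
After line 2 (append 23 + 8 = 31): data = {'items': [23, 8, 31], 'count': 2}
After line 3 (count = len(items) = 3): data = {'items': [23, 8, 31], 'count': 3}

{'items': [23, 8, 31], 'count': 3}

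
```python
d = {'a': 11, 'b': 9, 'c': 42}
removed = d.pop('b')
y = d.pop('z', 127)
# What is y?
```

After line 1: d = {'a': 11, 'b': 9, 'c': 42}
After line 2 (pop 'b' returns 9): d = {'a': 11, 'c': 42}, removed = 9
After line 3 (pop 'z' missing, returns default 127): d = {'a': 11, 'c': 42}, y = 127

127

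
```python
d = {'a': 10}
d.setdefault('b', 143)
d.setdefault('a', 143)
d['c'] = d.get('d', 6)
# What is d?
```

After line 1: d = {'a': 10}
After line 2 (setdefault adds 'b'=143): d = {'a': 10, 'b': 143}
After line 3 (setdefault 'a' no-op, already exists): d = {'a': 10, 'b': 143}
After line 4 (get('d', 6) returns default since 'd' not in d): d = {'a': 10, 'b': 143, 'c': 6}

{'a': 10, 'b': 143, 'c': 6}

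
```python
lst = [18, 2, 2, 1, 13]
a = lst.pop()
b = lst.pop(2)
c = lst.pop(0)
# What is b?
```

After line 1: lst = [18, 2, 2, 1, 13]
After line 2 (pop() -> a = 13): lst = [18, 2, 2, 1]
After line 3 (pop(2) -> b = 2): lst = [18, 2, 1]
After line 4 (pop(0) -> c = 18): lst = [2, 1]

2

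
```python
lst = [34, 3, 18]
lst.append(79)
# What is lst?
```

[34, 3, 18, 79]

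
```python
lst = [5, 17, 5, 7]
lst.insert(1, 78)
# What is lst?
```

[5, 78, 17, 5, 7]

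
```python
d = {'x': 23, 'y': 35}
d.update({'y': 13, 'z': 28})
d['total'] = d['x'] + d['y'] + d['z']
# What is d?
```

After line 1: d = {'x': 23, 'y': 35}
After line 2 (y overwritten, z added): d = {'x': 23, 'y': 13, 'z': 28}
After line 3 (total = 23 + 13 + 28 = 64): d = {'x': 23, 'y': 13, 'z': 28, 'total': 64}

{'x': 23, 'y': 13, 'z': 28, 'total': 64}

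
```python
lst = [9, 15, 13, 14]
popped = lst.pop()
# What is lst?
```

[9, 15, 13]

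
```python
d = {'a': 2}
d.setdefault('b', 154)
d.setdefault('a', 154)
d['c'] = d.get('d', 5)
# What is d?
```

After line 1: d = {'a': 2}
After line 2 (setdefault adds 'b'=154): d = {'a': 2, 'b': 154}
After line 3 (setdefault 'a' no-op, already exists): d = {'a': 2, 'b': 154}
After line 4 (get('d', 5) returns default since 'd' not in d): d = {'a': 2, 'b': 154, 'c': 5}

{'a': 2, 'b': 154, 'c': 5}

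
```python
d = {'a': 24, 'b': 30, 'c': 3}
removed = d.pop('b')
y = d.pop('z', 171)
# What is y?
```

After line 1: d = {'a': 24, 'b': 30, 'c': 3}
After line 2 (pop 'b' returns 30): d = {'a': 24, 'c': 3}, removed = 30
After line 3 (pop 'z' missing, returns default 171): d = {'a': 24, 'c': 3}, y = 171

171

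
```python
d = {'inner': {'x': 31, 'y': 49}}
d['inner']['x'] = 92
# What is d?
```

After line 1: d = {'inner': {'x': 31, 'y': 49}}
After line 2 (inner x overwritten): d = {'inner': {'x': 92, 'y': 49}}

{'inner': {'x': 92, 'y': 49}}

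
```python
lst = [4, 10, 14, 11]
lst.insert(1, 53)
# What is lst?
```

[4, 53, 10, 14, 11]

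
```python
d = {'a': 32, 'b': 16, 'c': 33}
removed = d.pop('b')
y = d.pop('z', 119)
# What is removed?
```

After line 1: d = {'a': 32, 'b': 16, 'c': 33}
After line 2 (pop 'b' returns 16): d = {'a': 32, 'c': 33}, removed = 16
After line 3 (pop 'z' missing, returns default 119): d = {'a': 32, 'c': 33}, y = 119

16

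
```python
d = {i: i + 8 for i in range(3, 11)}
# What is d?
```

{3: 11, 4: 12, 5: 13, 6: 14, 7: 15, 8: 16, 9: 17, 10: 18}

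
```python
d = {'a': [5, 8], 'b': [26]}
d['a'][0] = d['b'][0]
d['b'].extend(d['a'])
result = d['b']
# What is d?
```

After line 1: d = {'a': [5, 8], 'b': [26]}
After line 2 (a[0] = b[0] = 26): d = {'a': [26, 8], 'b': [26]}
After line 3 (b.extend(a) appends [26, 8]): d = {'a': [26, 8], 'b': [26, 26, 8]}
After line 4: result = d['b'] = [26, 26, 8]

{'a': [26, 8], 'b': [26, 26, 8]}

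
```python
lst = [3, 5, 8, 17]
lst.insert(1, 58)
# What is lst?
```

[3, 58, 5, 8, 17]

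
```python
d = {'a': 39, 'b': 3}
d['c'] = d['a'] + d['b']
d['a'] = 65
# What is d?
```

After line 1: d = {'a': 39, 'b': 3}
After line 2 (d['c'] = 39 + 3): d = {'a': 39, 'b': 3, 'c': 42}
After line 3: d = {'a': 65, 'b': 3, 'c': 42}

{'a': 65, 'b': 3, 'c': 42}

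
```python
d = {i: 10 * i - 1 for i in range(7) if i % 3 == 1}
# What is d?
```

{1: 9, 4: 39}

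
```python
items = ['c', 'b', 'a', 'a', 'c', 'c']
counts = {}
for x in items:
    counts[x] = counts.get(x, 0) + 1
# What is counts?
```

Initial: counts = {}, items = ['c', 'b', 'a', 'a', 'c', 'c']
See 'c': counts = {'c': 1}
See 'b': counts = {'c': 1, 'b': 1}
See 'a': counts = {'c': 1, 'b': 1, 'a': 1}
See 'a': counts = {'c': 1, 'b': 1, 'a': 2}
See 'c': counts = {'c': 2, 'b': 1, 'a': 2}
See 'c': counts = {'c': 3, 'b': 1, 'a': 2}

{'c': 3, 'b': 1, 'a': 2}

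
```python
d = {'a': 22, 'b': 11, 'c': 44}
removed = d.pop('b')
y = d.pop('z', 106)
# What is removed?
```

After line 1: d = {'a': 22, 'b': 11, 'c': 44}
After line 2 (pop 'b' returns 11): d = {'a': 22, 'c': 44}, removed = 11
After line 3 (pop 'z' missing, returns default 106): d = {'a': 22, 'c': 44}, y = 106

11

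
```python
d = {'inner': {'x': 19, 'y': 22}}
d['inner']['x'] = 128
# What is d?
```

After line 1: d = {'inner': {'x': 19, 'y': 22}}
After line 2 (inner x overwritten): d = {'inner': {'x': 128, 'y': 22}}

{'inner': {'x': 128, 'y': 22}}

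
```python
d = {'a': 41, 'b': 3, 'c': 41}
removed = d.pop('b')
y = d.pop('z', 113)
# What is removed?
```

After line 1: d = {'a': 41, 'b': 3, 'c': 41}
After line 2 (pop 'b' returns 3): d = {'a': 41, 'c': 41}, removed = 3
After line 3 (pop 'z' missing, returns default 113): d = {'a': 41, 'c': 41}, y = 113

3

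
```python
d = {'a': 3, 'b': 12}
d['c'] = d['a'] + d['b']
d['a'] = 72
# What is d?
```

After line 1: d = {'a': 3, 'b': 12}
After line 2 (d['c'] = 3 + 12): d = {'a': 3, 'b': 12, 'c': 15}
After line 3: d = {'a': 72, 'b': 12, 'c': 15}

{'a': 72, 'b': 12, 'c': 15}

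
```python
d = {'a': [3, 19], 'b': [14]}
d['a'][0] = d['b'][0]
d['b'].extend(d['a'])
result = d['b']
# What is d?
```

After line 1: d = {'a': [3, 19], 'b': [14]}
After line 2 (a[0] = b[0] = 14): d = {'a': [14, 19], 'b': [14]}
After line 3 (b.extend(a) appends [14, 19]): d = {'a': [14, 19], 'b': [14, 14, 19]}
After line 4: result = d['b'] = [14, 14, 19]

{'a': [14, 19], 'b': [14, 14, 19]}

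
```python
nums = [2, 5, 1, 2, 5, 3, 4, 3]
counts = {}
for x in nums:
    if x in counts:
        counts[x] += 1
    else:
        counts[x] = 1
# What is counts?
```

Initial: counts = {}, nums = [2, 5, 1, 2, 5, 3, 4, 3]
See 2: counts = {2: 1}
See 5: counts = {2: 1, 5: 1}
See 1: counts = {2: 1, 5: 1, 1: 1}
See 2: counts = {2: 2, 5: 1, 1: 1}
See 5: counts = {2: 2, 5: 2, 1: 1}
See 3: counts = {2: 2, 5: 2, 1: 1, 3: 1}
See 4: counts = {2: 2, 5: 2, 1: 1, 3: 1, 4: 1}
See 3: counts = {2: 2, 5: 2, 1: 1, 3: 2, 4: 1}

{2: 2, 5: 2, 1: 1, 3: 2, 4: 1}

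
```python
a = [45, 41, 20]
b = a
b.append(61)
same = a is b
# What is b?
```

After line 1: a = [45, 41, 20]
After line 2 (b = a is an alias, same object): a = [45, 41, 20], b = [45, 41, 20]
After line 3 (b.append mutates the shared list): a = [45, 41, 20, 61], b = [45, 41, 20, 61]
After line 4 (same = a is b; same object -> True): same = True

[45, 41, 20, 61]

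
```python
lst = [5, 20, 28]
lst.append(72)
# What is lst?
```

[5, 20, 28, 72]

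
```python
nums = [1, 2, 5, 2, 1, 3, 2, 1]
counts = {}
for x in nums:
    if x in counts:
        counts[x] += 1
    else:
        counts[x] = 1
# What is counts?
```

Initial: counts = {}, nums = [1, 2, 5, 2, 1, 3, 2, 1]
See 1: counts = {1: 1}
See 2: counts = {1: 1, 2: 1}
See 5: counts = {1: 1, 2: 1, 5: 1}
See 2: counts = {1: 1, 2: 2, 5: 1}
See 1: counts = {1: 2, 2: 2, 5: 1}
See 3: counts = {1: 2, 2: 2, 5: 1, 3: 1}
See 2: counts = {1: 2, 2: 3, 5: 1, 3: 1}
See 1: counts = {1: 3, 2: 3, 5: 1, 3: 1}

{1: 3, 2: 3, 5: 1, 3: 1}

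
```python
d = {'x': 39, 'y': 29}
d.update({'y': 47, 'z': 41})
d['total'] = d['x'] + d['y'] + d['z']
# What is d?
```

After line 1: d = {'x': 39, 'y': 29}
After line 2 (y overwritten, z added): d = {'x': 39, 'y': 47, 'z': 41}
After line 3 (total = 39 + 47 + 41 = 127): d = {'x': 39, 'y': 47, 'z': 41, 'total': 127}

{'x': 39, 'y': 47, 'z': 41, 'total': 127}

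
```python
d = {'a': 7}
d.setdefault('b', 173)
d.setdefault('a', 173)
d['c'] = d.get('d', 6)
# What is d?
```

After line 1: d = {'a': 7}
After line 2 (setdefault adds 'b'=173): d = {'a': 7, 'b': 173}
After line 3 (setdefault 'a' no-op, already exists): d = {'a': 7, 'b': 173}
After line 4 (get('d', 6) returns default since 'd' not in d): d = {'a': 7, 'b': 173, 'c': 6}

{'a': 7, 'b': 173, 'c': 6}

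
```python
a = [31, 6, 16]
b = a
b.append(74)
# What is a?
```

After line 1: a = [31, 6, 16]
After line 2 (b = a is an alias, same object): a = [31, 6, 16], b = [31, 6, 16]
After line 3 (b.append mutates the shared list): a = [31, 6, 16, 74], b = [31, 6, 16, 74]

[31, 6, 16, 74]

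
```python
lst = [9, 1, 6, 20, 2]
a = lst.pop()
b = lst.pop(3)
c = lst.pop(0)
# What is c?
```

After line 1: lst = [9, 1, 6, 20, 2]
After line 2 (pop() -> a = 2): lst = [9, 1, 6, 20]
After line 3 (pop(3) -> b = 20): lst = [9, 1, 6]
After line 4 (pop(0) -> c = 9): lst = [1, 6]

9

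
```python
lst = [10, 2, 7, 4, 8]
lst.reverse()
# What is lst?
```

[8, 4, 7, 2, 10]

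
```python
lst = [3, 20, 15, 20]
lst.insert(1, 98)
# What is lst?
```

[3, 98, 20, 15, 20]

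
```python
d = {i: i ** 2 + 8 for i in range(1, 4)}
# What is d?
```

{1: 9, 2: 12, 3: 17}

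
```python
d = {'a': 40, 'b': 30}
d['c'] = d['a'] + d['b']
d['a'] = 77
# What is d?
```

After line 1: d = {'a': 40, 'b': 30}
After line 2 (d['c'] = 40 + 30): d = {'a': 40, 'b': 30, 'c': 70}
After line 3: d = {'a': 77, 'b': 30, 'c': 70}

{'a': 77, 'b': 30, 'c': 70}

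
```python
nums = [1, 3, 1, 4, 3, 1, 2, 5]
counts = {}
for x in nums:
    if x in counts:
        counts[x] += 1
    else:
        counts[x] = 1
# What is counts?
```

Initial: counts = {}, nums = [1, 3, 1, 4, 3, 1, 2, 5]
See 1: counts = {1: 1}
See 3: counts = {1: 1, 3: 1}
See 1: counts = {1: 2, 3: 1}
See 4: counts = {1: 2, 3: 1, 4: 1}
See 3: counts = {1: 2, 3: 2, 4: 1}
See 1: counts = {1: 3, 3: 2, 4: 1}
See 2: counts = {1: 3, 3: 2, 4: 1, 2: 1}
See 5: counts = {1: 3, 3: 2, 4: 1, 2: 1, 5: 1}

{1: 3, 3: 2, 4: 1, 2: 1, 5: 1}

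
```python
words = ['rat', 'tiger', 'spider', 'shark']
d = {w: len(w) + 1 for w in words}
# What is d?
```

{'rat': 4, 'tiger': 6, 'spider': 7, 'shark': 6}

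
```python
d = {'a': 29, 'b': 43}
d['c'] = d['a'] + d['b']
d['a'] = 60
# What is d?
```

After line 1: d = {'a': 29, 'b': 43}
After line 2 (d['c'] = 29 + 43): d = {'a': 29, 'b': 43, 'c': 72}
After line 3: d = {'a': 60, 'b': 43, 'c': 72}

{'a': 60, 'b': 43, 'c': 72}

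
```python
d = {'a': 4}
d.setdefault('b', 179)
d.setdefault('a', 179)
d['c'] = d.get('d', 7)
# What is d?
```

After line 1: d = {'a': 4}
After line 2 (setdefault adds 'b'=179): d = {'a': 4, 'b': 179}
After line 3 (setdefault 'a' no-op, already exists): d = {'a': 4, 'b': 179}
After line 4 (get('d', 7) returns default since 'd' not in d): d = {'a': 4, 'b': 179, 'c': 7}

{'a': 4, 'b': 179, 'c': 7}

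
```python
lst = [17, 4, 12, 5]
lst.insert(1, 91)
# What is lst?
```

[17, 91, 4, 12, 5]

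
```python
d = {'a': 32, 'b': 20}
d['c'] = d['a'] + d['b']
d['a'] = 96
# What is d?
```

After line 1: d = {'a': 32, 'b': 20}
After line 2 (d['c'] = 32 + 20): d = {'a': 32, 'b': 20, 'c': 52}
After line 3: d = {'a': 96, 'b': 20, 'c': 52}

{'a': 96, 'b': 20, 'c': 52}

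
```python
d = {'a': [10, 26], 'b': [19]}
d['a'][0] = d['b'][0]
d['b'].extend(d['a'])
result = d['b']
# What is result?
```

After line 1: d = {'a': [10, 26], 'b': [19]}
After line 2 (a[0] = b[0] = 19): d = {'a': [19, 26], 'b': [19]}
After line 3 (b.extend(a) appends [19, 26]): d = {'a': [19, 26], 'b': [19, 19, 26]}
After line 4: result = d['b'] = [19, 19, 26]

[19, 19, 26]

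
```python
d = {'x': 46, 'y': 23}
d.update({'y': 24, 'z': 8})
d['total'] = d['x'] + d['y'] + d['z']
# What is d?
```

After line 1: d = {'x': 46, 'y': 23}
After line 2 (y overwritten, z added): d = {'x': 46, 'y': 24, 'z': 8}
After line 3 (total = 46 + 24 + 8 = 78): d = {'x': 46, 'y': 24, 'z': 8, 'total': 78}

{'x': 46, 'y': 24, 'z': 8, 'total': 78}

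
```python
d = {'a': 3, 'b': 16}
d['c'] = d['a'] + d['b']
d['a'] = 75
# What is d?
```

After line 1: d = {'a': 3, 'b': 16}
After line 2 (d['c'] = 3 + 16): d = {'a': 3, 'b': 16, 'c': 19}
After line 3: d = {'a': 75, 'b': 16, 'c': 19}

{'a': 75, 'b': 16, 'c': 19}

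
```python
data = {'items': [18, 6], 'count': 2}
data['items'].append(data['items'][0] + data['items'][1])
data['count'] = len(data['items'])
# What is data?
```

After line 1: data = {'items': [18, 6], 'count': 2}
After line 2 (append 18 + 6 = 24): data = {'items': [18, 6, 24], 'count': 2}
After line 3 (count = len(items) = 3): data = {'items': [18, 6, 24], 'count': 3}

{'items': [18, 6, 24], 'count': 3}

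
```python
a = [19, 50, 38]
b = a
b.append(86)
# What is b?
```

After line 1: a = [19, 50, 38]
After line 2 (b = a is an alias, same object): a = [19, 50, 38], b = [19, 50, 38]
After line 3 (b.append mutates the shared list): a = [19, 50, 38, 86], b = [19, 50, 38, 86]

[19, 50, 38, 86]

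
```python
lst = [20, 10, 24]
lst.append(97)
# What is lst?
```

[20, 10, 24, 97]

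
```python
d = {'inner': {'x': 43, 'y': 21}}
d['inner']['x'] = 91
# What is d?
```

After line 1: d = {'inner': {'x': 43, 'y': 21}}
After line 2 (inner x overwritten): d = {'inner': {'x': 91, 'y': 21}}

{'inner': {'x': 91, 'y': 21}}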